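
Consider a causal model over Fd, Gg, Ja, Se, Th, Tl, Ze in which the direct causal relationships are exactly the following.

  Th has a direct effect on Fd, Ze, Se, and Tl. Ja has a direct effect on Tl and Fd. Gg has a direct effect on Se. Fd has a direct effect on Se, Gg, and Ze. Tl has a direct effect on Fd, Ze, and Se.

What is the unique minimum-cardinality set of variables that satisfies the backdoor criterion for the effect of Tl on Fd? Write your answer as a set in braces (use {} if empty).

Variables eligible for adjustment (non-descendants of Tl, excluding Tl and Fd): {Ja, Th}.
Backdoor paths from Tl to Fd:
  P1: Tl <- Ja -> Fd
  P2: Tl <- Th -> Fd
  P3: Tl <- Th -> Ze <- Fd
  P4: Tl <- Th -> Se <- Fd
  P5: Tl <- Th -> Se <- Gg <- Fd
The empty set is not sufficient: P1 (Tl <- Ja -> Fd) has no collider blocking it and no conditioned non-collider, so it is open.
Try {Ja, Th}:
  P1: blocked at fork node Ja ∈ conditioning set.
  P2: blocked at fork node Th ∈ conditioning set.
  P3: blocked at fork node Th ∈ conditioning set.
  P4: blocked at fork node Th ∈ conditioning set.
  P5: blocked at fork node Th ∈ conditioning set.
{Ja, Th} contains no descendant of Tl and blocks every backdoor path.
Every element of {Ja, Th} is needed (dropping Ja leaves P1 open; dropping Th leaves P2 open), so no proper subset is valid.
Among all size-2 subsets of the eligible variables, only {Ja, Th} blocks every backdoor path, so it is the unique smallest valid adjustment set.

{Ja, Th}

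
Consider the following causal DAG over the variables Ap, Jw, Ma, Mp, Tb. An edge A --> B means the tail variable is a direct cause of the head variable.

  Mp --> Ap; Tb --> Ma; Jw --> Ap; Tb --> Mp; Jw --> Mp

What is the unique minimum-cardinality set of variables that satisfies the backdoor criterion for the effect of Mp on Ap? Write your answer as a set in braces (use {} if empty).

Variables eligible for adjustment (non-descendants of Mp, excluding Mp and Ap): {Jw, Ma, Tb}.
Backdoor paths from Mp to Ap:
  P1: Mp <- Jw -> Ap
The empty set is not sufficient: P1 (Mp <- Jw -> Ap) has no collider blocking it and no conditioned non-collider, so it is open.
Try {Jw}:
  P1: blocked at fork node Jw ∈ conditioning set.
{Jw} contains no descendant of Mp and blocks every backdoor path.
No other singleton works — e.g. {Tb} leaves P1 open — so {Jw} is the unique smallest valid adjustment set.

{Jw}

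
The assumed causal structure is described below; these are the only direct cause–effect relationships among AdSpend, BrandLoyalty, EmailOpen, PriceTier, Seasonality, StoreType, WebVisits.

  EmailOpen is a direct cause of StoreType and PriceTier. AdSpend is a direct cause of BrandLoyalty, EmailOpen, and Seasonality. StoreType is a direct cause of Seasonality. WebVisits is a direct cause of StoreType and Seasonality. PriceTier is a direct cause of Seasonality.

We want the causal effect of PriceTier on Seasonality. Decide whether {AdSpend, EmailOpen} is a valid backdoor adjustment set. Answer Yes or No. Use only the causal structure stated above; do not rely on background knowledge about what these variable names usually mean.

Backdoor paths from PriceTier to Seasonality (paths whose first edge points into PriceTier):
  P1: PriceTier <- EmailOpen <- AdSpend -> Seasonality
  P2: PriceTier <- EmailOpen -> StoreType <- WebVisits -> Seasonality
  P3: PriceTier <- EmailOpen -> StoreType -> Seasonality
Condition 1 (no descendant of PriceTier in the set): holds — descendants of PriceTier are {Seasonality}; none are in {AdSpend, EmailOpen}.
Condition 2 (every backdoor path blocked by {AdSpend, EmailOpen}):
  P1: blocked at chain node EmailOpen ∈ conditioning set.
  P2: blocked at fork node EmailOpen ∈ conditioning set.
  P3: blocked at fork node EmailOpen ∈ conditioning set.
{AdSpend, EmailOpen} satisfies the backdoor criterion.

Yes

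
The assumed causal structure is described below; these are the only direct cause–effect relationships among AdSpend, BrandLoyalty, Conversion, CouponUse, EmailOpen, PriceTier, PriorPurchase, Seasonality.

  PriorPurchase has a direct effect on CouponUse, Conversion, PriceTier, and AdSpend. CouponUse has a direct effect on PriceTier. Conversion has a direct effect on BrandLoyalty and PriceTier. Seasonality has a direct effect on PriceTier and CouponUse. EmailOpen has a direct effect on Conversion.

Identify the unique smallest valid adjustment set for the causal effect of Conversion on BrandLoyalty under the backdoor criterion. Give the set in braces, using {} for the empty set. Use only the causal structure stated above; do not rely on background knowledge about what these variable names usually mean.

{}

Variables eligible for adjustment (non-descendants of Conversion, excluding Conversion and BrandLoyalty): {AdSpend, CouponUse, EmailOpen, PriorPurchase, Seasonality}.
Backdoor paths from Conversion to BrandLoyalty:
  (none)
With no backdoor paths the empty set already satisfies the criterion, and it is trivially minimal.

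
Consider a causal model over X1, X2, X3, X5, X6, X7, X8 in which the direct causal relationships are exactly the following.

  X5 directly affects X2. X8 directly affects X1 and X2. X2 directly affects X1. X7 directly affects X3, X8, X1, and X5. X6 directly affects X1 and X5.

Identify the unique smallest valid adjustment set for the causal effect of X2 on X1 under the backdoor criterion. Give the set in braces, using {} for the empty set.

Variables eligible for adjustment (non-descendants of X2, excluding X2 and X1): {X3, X5, X6, X7, X8}.
Backdoor paths from X2 to X1:
  P1: X2 <- X8 <- X7 -> X5 <- X6 -> X1
  P2: X2 <- X8 <- X7 -> X1
  P3: X2 <- X8 -> X1
  P4: X2 <- X5 <- X7 -> X8 -> X1
  P5: X2 <- X5 <- X7 -> X1
  P6: X2 <- X5 <- X6 -> X1
The empty set is not sufficient: P2 (X2 <- X8 <- X7 -> X1) has no collider blocking it and no conditioned non-collider, so it is open.
Try {X5, X8}:
  P1: blocked at chain node X8 ∈ conditioning set.
  P2: blocked at chain node X8 ∈ conditioning set.
  P3: blocked at fork node X8 ∈ conditioning set.
  P4: blocked at chain node X5 ∈ conditioning set.
  P5: blocked at chain node X5 ∈ conditioning set.
  P6: blocked at chain node X5 ∈ conditioning set.
{X5, X8} contains no descendant of X2 and blocks every backdoor path.
Every element of {X5, X8} is needed (dropping X5 leaves P5 open; dropping X8 leaves P1 open), so no proper subset is valid.
Among all size-2 subsets of the eligible variables, only {X5, X8} blocks every backdoor path, so it is the unique smallest valid adjustment set.

{X5, X8}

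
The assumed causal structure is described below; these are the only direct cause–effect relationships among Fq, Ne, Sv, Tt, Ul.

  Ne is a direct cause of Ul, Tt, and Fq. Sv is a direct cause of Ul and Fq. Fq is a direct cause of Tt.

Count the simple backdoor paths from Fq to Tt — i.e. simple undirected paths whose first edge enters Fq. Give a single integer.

2

A backdoor path from Fq to Tt is any simple undirected path whose first edge points into Fq (i.e. leaves Fq via a parent).
Parents of Fq: {Ne, Sv}.
Enumerating:
  P1: Fq <- Sv -> Ul <- Ne -> Tt
  P2: Fq <- Ne -> Tt
That exhausts the simple backdoor paths. Count: 2.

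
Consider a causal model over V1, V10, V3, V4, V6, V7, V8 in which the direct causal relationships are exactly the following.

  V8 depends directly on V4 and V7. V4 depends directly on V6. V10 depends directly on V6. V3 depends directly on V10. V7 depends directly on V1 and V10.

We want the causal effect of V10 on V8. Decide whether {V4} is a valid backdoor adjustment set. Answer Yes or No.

Yes

Backdoor paths from V10 to V8 (paths whose first edge points into V10):
  P1: V10 <- V6 -> V4 -> V8
Condition 1 (no descendant of V10 in the set): holds — descendants of V10 are {V3, V7, V8}; none are in {V4}.
Condition 2 (every backdoor path blocked by {V4}):
  P1: blocked at chain node V4 ∈ conditioning set.
{V4} satisfies the backdoor criterion.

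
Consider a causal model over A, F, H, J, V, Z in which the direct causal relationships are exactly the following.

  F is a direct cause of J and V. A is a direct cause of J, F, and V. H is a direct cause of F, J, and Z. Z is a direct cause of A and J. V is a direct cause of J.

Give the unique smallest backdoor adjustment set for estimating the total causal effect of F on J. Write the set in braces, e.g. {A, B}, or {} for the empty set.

Variables eligible for adjustment (non-descendants of F, excluding F and J): {A, H, Z}.
Backdoor paths from F to J:
  P1: F <- H -> Z -> A -> V -> J
  P2: F <- H -> Z -> A -> J
  P3: F <- H -> Z -> J
  P4: F <- H -> J
  P5: F <- A <- Z <- H -> J
  P6: F <- A <- Z -> J
  P7: F <- A -> V -> J
  P8: F <- A -> J
The empty set is not sufficient: P1 (F <- H -> Z -> A -> V -> J) has no collider blocking it and no conditioned non-collider, so it is open.
Try {A, H}:
  P1: blocked at fork node H ∈ conditioning set.
  P2: blocked at fork node H ∈ conditioning set.
  P3: blocked at fork node H ∈ conditioning set.
  P4: blocked at fork node H ∈ conditioning set.
  P5: blocked at chain node A ∈ conditioning set.
  P6: blocked at chain node A ∈ conditioning set.
  P7: blocked at fork node A ∈ conditioning set.
  P8: blocked at fork node A ∈ conditioning set.
{A, H} contains no descendant of F and blocks every backdoor path.
Every element of {A, H} is needed (dropping A leaves P6 open; dropping H leaves P3 open), so no proper subset is valid.
Among all size-2 subsets of the eligible variables, only {A, H} blocks every backdoor path, so it is the unique smallest valid adjustment set.

{A, H}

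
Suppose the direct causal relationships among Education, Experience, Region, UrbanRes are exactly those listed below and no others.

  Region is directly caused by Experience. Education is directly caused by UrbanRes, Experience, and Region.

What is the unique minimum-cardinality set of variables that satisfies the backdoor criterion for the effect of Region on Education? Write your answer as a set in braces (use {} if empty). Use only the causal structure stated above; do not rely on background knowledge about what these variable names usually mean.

Variables eligible for adjustment (non-descendants of Region, excluding Region and Education): {Experience, UrbanRes}.
Backdoor paths from Region to Education:
  P1: Region <- Experience -> Education
The empty set is not sufficient: P1 (Region <- Experience -> Education) has no collider blocking it and no conditioned non-collider, so it is open.
Try {Experience}:
  P1: blocked at fork node Experience ∈ conditioning set.
{Experience} contains no descendant of Region and blocks every backdoor path.
No other singleton works — e.g. {UrbanRes} leaves P1 open — so {Experience} is the unique smallest valid adjustment set.

{Experience}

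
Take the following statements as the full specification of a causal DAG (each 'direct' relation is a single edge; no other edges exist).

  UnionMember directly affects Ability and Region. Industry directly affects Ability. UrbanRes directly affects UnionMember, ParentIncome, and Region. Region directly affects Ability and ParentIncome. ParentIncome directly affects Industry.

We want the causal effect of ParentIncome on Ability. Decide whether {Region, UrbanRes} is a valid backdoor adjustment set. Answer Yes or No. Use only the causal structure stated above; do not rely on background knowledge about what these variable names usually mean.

Backdoor paths from ParentIncome to Ability (paths whose first edge points into ParentIncome):
  P1: ParentIncome <- UrbanRes -> UnionMember -> Region -> Ability
  P2: ParentIncome <- UrbanRes -> UnionMember -> Ability
  P3: ParentIncome <- UrbanRes -> Region <- UnionMember -> Ability
  P4: ParentIncome <- UrbanRes -> Region -> Ability
  P5: ParentIncome <- Region <- UrbanRes -> UnionMember -> Ability
  P6: ParentIncome <- Region <- UnionMember -> Ability
  P7: ParentIncome <- Region -> Ability
Condition 1 (no descendant of ParentIncome in the set): holds — descendants of ParentIncome are {Ability, Industry}; none are in {Region, UrbanRes}.
Condition 2 (every backdoor path blocked by {Region, UrbanRes}):
  P1: blocked at fork node UrbanRes ∈ conditioning set.
  P2: blocked at fork node UrbanRes ∈ conditioning set.
  P3: blocked at fork node UrbanRes ∈ conditioning set.
  P4: blocked at fork node UrbanRes ∈ conditioning set.
  P5: blocked at chain node Region ∈ conditioning set.
  P6: blocked at chain node Region ∈ conditioning set.
  P7: blocked at fork node Region ∈ conditioning set.
{Region, UrbanRes} satisfies the backdoor criterion.

Yes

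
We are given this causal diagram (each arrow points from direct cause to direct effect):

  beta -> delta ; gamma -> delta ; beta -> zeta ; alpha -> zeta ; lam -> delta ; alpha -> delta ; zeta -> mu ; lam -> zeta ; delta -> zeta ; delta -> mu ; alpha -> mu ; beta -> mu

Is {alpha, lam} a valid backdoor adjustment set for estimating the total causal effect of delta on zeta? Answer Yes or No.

No

Backdoor paths from delta to zeta (paths whose first edge points into delta):
  P1: delta <- lam -> zeta
  P2: delta <- beta -> zeta
  P3: delta <- beta -> mu <- alpha -> zeta
  P4: delta <- beta -> mu <- zeta
  P5: delta <- alpha -> zeta
  P6: delta <- alpha -> mu <- beta -> zeta
  P7: delta <- alpha -> mu <- zeta
Condition 1 (no descendant of delta in the set): holds — descendants of delta are {mu, zeta}; none are in {alpha, lam}.
Condition 2 (every backdoor path blocked by {alpha, lam}):
  P1: blocked at fork node lam ∈ conditioning set.
  P2: open — no interior node is in the conditioning set.
  P3: blocked at collider mu (neither it nor any descendant is in the conditioning set).
  P4: blocked at collider mu (neither it nor any descendant is in the conditioning set).
  P5: blocked at fork node alpha ∈ conditioning set.
  P6: blocked at fork node alpha ∈ conditioning set.
  P7: blocked at fork node alpha ∈ conditioning set.
{alpha, lam} does not satisfy the backdoor criterion.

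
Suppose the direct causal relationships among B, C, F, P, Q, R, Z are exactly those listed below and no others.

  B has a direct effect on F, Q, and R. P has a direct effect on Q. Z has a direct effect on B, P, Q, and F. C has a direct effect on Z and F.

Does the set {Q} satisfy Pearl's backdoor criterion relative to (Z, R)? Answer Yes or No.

No

Backdoor paths from Z to R (paths whose first edge points into Z):
  P1: Z <- C -> F <- B -> R
Condition 1 (no descendant of Z in the set): FAILS — Q is a descendant of Z.
Condition 2 (every backdoor path blocked by {Q}):
  P1: blocked at collider F (neither it nor any descendant is in the conditioning set).
{Q} does not satisfy the backdoor criterion.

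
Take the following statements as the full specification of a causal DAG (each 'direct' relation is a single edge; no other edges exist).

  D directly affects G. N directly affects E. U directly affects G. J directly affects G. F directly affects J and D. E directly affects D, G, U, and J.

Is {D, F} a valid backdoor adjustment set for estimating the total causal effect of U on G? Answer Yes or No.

No

Backdoor paths from U to G (paths whose first edge points into U):
  P1: U <- E -> J <- F -> D -> G
  P2: U <- E -> J -> G
  P3: U <- E -> D <- F -> J -> G
  P4: U <- E -> D -> G
  P5: U <- E -> G
Condition 1 (no descendant of U in the set): holds — descendants of U are {G}; none are in {D, F}.
Condition 2 (every backdoor path blocked by {D, F}):
  P1: blocked at collider J (neither it nor any descendant is in the conditioning set).
  P2: open — no interior node is in the conditioning set.
  P3: blocked at fork node F ∈ conditioning set.
  P4: blocked at chain node D ∈ conditioning set.
  P5: open — no interior node is in the conditioning set.
{D, F} does not satisfy the backdoor criterion.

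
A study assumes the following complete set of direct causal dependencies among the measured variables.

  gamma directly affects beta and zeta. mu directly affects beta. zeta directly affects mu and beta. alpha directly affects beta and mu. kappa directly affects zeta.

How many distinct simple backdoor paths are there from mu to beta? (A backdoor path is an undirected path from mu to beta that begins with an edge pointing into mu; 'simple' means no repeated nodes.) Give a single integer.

3

A backdoor path from mu to beta is any simple undirected path whose first edge points into mu (i.e. leaves mu via a parent).
Parents of mu: {alpha, zeta}.
Enumerating:
  P1: mu <- alpha -> beta
  P2: mu <- zeta <- gamma -> beta
  P3: mu <- zeta -> beta
That exhausts the simple backdoor paths. Count: 3.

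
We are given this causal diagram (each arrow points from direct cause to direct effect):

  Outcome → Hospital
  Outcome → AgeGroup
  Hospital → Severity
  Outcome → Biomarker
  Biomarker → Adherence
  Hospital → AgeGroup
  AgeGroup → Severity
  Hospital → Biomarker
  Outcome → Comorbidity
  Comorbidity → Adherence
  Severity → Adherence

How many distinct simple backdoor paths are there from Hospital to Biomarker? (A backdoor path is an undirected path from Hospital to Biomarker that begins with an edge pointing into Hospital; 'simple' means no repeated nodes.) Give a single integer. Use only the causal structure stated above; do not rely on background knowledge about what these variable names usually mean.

3

A backdoor path from Hospital to Biomarker is any simple undirected path whose first edge points into Hospital (i.e. leaves Hospital via a parent).
Parents of Hospital: {Outcome}.
Enumerating:
  P1: Hospital <- Outcome -> Biomarker
  P2: Hospital <- Outcome -> AgeGroup -> Severity -> Adherence <- Biomarker
  P3: Hospital <- Outcome -> Comorbidity -> Adherence <- Biomarker
That exhausts the simple backdoor paths. Count: 3.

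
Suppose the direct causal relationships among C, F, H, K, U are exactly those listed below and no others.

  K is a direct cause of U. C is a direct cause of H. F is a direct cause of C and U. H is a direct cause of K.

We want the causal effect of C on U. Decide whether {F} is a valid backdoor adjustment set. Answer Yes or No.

Yes

Backdoor paths from C to U (paths whose first edge points into C):
  P1: C <- F -> U
Condition 1 (no descendant of C in the set): holds — descendants of C are {H, K, U}; none are in {F}.
Condition 2 (every backdoor path blocked by {F}):
  P1: blocked at fork node F ∈ conditioning set.
{F} satisfies the backdoor criterion.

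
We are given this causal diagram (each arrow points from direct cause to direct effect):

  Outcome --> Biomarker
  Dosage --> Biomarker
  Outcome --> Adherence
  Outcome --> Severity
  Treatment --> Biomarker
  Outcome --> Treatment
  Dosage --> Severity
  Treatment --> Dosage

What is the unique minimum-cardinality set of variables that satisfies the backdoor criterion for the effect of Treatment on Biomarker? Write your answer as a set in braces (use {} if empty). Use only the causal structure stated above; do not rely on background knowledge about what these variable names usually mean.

Variables eligible for adjustment (non-descendants of Treatment, excluding Treatment and Biomarker): {Adherence, Outcome}.
Backdoor paths from Treatment to Biomarker:
  P1: Treatment <- Outcome -> Severity <- Dosage -> Biomarker
  P2: Treatment <- Outcome -> Biomarker
The empty set is not sufficient: P2 (Treatment <- Outcome -> Biomarker) has no collider blocking it and no conditioned non-collider, so it is open.
Try {Outcome}:
  P1: blocked at fork node Outcome ∈ conditioning set.
  P2: blocked at fork node Outcome ∈ conditioning set.
{Outcome} contains no descendant of Treatment and blocks every backdoor path.
No other singleton works — e.g. {Adherence} leaves P2 open — so {Outcome} is the unique smallest valid adjustment set.

{Outcome}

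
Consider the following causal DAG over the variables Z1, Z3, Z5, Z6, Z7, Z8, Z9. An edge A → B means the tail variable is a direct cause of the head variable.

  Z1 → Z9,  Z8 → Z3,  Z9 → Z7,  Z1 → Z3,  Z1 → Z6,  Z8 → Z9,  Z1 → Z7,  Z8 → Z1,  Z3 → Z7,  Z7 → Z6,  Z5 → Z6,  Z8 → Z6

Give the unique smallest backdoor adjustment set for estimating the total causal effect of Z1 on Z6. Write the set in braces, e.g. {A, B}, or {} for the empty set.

{Z8}

Variables eligible for adjustment (non-descendants of Z1, excluding Z1 and Z6): {Z5, Z8}.
Backdoor paths from Z1 to Z6:
  P1: Z1 <- Z8 -> Z9 -> Z7 -> Z6
  P2: Z1 <- Z8 -> Z3 -> Z7 -> Z6
  P3: Z1 <- Z8 -> Z6
The empty set is not sufficient: P1 (Z1 <- Z8 -> Z9 -> Z7 -> Z6) has no collider blocking it and no conditioned non-collider, so it is open.
Try {Z8}:
  P1: blocked at fork node Z8 ∈ conditioning set.
  P2: blocked at fork node Z8 ∈ conditioning set.
  P3: blocked at fork node Z8 ∈ conditioning set.
{Z8} contains no descendant of Z1 and blocks every backdoor path.
No other singleton works — e.g. {Z5} leaves P1 open — so {Z8} is the unique smallest valid adjustment set.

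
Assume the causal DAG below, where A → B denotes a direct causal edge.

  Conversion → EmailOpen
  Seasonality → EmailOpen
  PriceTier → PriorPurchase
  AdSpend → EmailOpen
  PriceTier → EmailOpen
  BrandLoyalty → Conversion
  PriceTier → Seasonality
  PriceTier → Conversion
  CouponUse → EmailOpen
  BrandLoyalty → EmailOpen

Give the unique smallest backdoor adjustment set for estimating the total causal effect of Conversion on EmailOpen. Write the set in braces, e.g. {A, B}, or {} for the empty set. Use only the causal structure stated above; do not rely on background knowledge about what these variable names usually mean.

{BrandLoyalty, PriceTier}

Variables eligible for adjustment (non-descendants of Conversion, excluding Conversion and EmailOpen): {AdSpend, BrandLoyalty, CouponUse, PriceTier, PriorPurchase, Seasonality}.
Backdoor paths from Conversion to EmailOpen:
  P1: Conversion <- PriceTier -> Seasonality -> EmailOpen
  P2: Conversion <- PriceTier -> EmailOpen
  P3: Conversion <- BrandLoyalty -> EmailOpen
The empty set is not sufficient: P1 (Conversion <- PriceTier -> Seasonality -> EmailOpen) has no collider blocking it and no conditioned non-collider, so it is open.
Try {BrandLoyalty, PriceTier}:
  P1: blocked at fork node PriceTier ∈ conditioning set.
  P2: blocked at fork node PriceTier ∈ conditioning set.
  P3: blocked at fork node BrandLoyalty ∈ conditioning set.
{BrandLoyalty, PriceTier} contains no descendant of Conversion and blocks every backdoor path.
Every element of {BrandLoyalty, PriceTier} is needed (dropping BrandLoyalty leaves P3 open; dropping PriceTier leaves P1 open), so no proper subset is valid.
Among all size-2 subsets of the eligible variables, only {BrandLoyalty, PriceTier} blocks every backdoor path, so it is the unique smallest valid adjustment set.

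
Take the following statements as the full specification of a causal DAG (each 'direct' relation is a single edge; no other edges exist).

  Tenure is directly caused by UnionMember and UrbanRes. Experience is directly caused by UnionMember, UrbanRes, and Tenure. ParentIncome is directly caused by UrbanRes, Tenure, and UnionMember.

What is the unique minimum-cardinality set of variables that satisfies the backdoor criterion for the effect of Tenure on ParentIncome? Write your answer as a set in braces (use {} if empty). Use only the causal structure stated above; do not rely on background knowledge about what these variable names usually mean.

{UnionMember, UrbanRes}

Variables eligible for adjustment (non-descendants of Tenure, excluding Tenure and ParentIncome): {UnionMember, UrbanRes}.
Backdoor paths from Tenure to ParentIncome:
  P1: Tenure <- UnionMember -> Experience <- UrbanRes -> ParentIncome
  P2: Tenure <- UnionMember -> ParentIncome
  P3: Tenure <- UrbanRes -> Experience <- UnionMember -> ParentIncome
  P4: Tenure <- UrbanRes -> ParentIncome
The empty set is not sufficient: P2 (Tenure <- UnionMember -> ParentIncome) has no collider blocking it and no conditioned non-collider, so it is open.
Try {UnionMember, UrbanRes}:
  P1: blocked at fork node UnionMember ∈ conditioning set.
  P2: blocked at fork node UnionMember ∈ conditioning set.
  P3: blocked at fork node UrbanRes ∈ conditioning set.
  P4: blocked at fork node UrbanRes ∈ conditioning set.
{UnionMember, UrbanRes} contains no descendant of Tenure and blocks every backdoor path.
Every element of {UnionMember, UrbanRes} is needed (dropping UnionMember leaves P2 open; dropping UrbanRes leaves P4 open), so no proper subset is valid.
Among all size-2 subsets of the eligible variables, only {UnionMember, UrbanRes} blocks every backdoor path, so it is the unique smallest valid adjustment set.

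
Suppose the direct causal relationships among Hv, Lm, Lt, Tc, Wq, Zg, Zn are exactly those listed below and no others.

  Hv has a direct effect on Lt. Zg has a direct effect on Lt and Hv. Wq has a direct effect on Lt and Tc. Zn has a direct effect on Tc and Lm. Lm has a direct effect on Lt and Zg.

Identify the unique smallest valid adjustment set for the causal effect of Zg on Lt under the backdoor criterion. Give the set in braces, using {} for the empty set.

Variables eligible for adjustment (non-descendants of Zg, excluding Zg and Lt): {Lm, Tc, Wq, Zn}.
Backdoor paths from Zg to Lt:
  P1: Zg <- Lm <- Zn -> Tc <- Wq -> Lt
  P2: Zg <- Lm -> Lt
The empty set is not sufficient: P2 (Zg <- Lm -> Lt) has no collider blocking it and no conditioned non-collider, so it is open.
Try {Lm}:
  P1: blocked at chain node Lm ∈ conditioning set.
  P2: blocked at fork node Lm ∈ conditioning set.
{Lm} contains no descendant of Zg and blocks every backdoor path.
No other singleton works — e.g. {Zn} leaves P2 open — so {Lm} is the unique smallest valid adjustment set.

{Lm}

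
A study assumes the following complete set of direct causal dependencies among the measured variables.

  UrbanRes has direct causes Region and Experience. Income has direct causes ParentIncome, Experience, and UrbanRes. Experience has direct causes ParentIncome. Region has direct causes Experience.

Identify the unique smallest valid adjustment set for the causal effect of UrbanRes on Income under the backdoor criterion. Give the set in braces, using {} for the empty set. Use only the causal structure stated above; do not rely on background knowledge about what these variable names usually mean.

Variables eligible for adjustment (non-descendants of UrbanRes, excluding UrbanRes and Income): {Experience, ParentIncome, Region}.
Backdoor paths from UrbanRes to Income:
  P1: UrbanRes <- Experience <- ParentIncome -> Income
  P2: UrbanRes <- Experience -> Income
  P3: UrbanRes <- Region <- Experience <- ParentIncome -> Income
  P4: UrbanRes <- Region <- Experience -> Income
The empty set is not sufficient: P1 (UrbanRes <- Experience <- ParentIncome -> Income) has no collider blocking it and no conditioned non-collider, so it is open.
Try {Experience}:
  P1: blocked at chain node Experience ∈ conditioning set.
  P2: blocked at fork node Experience ∈ conditioning set.
  P3: blocked at chain node Experience ∈ conditioning set.
  P4: blocked at fork node Experience ∈ conditioning set.
{Experience} contains no descendant of UrbanRes and blocks every backdoor path.
No other singleton works — e.g. {ParentIncome} leaves P2 open — so {Experience} is the unique smallest valid adjustment set.

{Experience}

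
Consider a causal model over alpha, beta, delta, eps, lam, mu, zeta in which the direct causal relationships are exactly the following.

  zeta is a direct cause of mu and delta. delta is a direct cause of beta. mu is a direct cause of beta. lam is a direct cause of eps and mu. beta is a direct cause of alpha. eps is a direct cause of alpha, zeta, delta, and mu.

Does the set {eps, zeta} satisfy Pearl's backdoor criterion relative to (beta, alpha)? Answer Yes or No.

Backdoor paths from beta to alpha (paths whose first edge points into beta):
  P1: beta <- delta <- eps -> alpha
  P2: beta <- delta <- zeta <- eps -> alpha
  P3: beta <- delta <- zeta -> mu <- lam -> eps -> alpha
  P4: beta <- delta <- zeta -> mu <- eps -> alpha
  P5: beta <- mu <- lam -> eps -> alpha
  P6: beta <- mu <- eps -> alpha
  P7: beta <- mu <- zeta <- eps -> alpha
  P8: beta <- mu <- zeta -> delta <- eps -> alpha
Condition 1 (no descendant of beta in the set): holds — descendants of beta are {alpha}; none are in {eps, zeta}.
Condition 2 (every backdoor path blocked by {eps, zeta}):
  P1: blocked at fork node eps ∈ conditioning set.
  P2: blocked at chain node zeta ∈ conditioning set.
  P3: blocked at fork node zeta ∈ conditioning set.
  P4: blocked at fork node zeta ∈ conditioning set.
  P5: blocked at chain node eps ∈ conditioning set.
  P6: blocked at fork node eps ∈ conditioning set.
  P7: blocked at chain node zeta ∈ conditioning set.
  P8: blocked at fork node zeta ∈ conditioning set.
{eps, zeta} satisfies the backdoor criterion.

Yes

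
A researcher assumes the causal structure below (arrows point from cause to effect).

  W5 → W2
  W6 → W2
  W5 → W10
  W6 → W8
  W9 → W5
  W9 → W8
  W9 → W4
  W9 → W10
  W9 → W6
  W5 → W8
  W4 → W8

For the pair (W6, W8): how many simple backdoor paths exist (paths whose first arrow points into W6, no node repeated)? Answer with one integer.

A backdoor path from W6 to W8 is any simple undirected path whose first edge points into W6 (i.e. leaves W6 via a parent).
Parents of W6: {W9}.
Enumerating:
  P1: W6 <- W9 -> W4 -> W8
  P2: W6 <- W9 -> W5 -> W8
  P3: W6 <- W9 -> W8
  P4: W6 <- W9 -> W10 <- W5 -> W8
That exhausts the simple backdoor paths. Count: 4.

4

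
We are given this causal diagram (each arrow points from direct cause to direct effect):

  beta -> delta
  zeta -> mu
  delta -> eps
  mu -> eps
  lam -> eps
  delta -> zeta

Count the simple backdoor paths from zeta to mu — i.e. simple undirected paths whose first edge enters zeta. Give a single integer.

1

A backdoor path from zeta to mu is any simple undirected path whose first edge points into zeta (i.e. leaves zeta via a parent).
Parents of zeta: {delta}.
Enumerating:
  P1: zeta <- delta -> eps <- mu
That exhausts the simple backdoor paths. Count: 1.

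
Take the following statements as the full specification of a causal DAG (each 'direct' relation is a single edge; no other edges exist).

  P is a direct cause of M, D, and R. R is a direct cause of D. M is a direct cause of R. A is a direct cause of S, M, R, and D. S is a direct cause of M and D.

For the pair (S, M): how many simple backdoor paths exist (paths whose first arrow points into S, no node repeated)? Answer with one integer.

A backdoor path from S to M is any simple undirected path whose first edge points into S (i.e. leaves S via a parent).
Parents of S: {A}.
Enumerating:
  P1: S <- A -> M
  P2: S <- A -> R <- P -> M
  P3: S <- A -> R <- M
  P4: S <- A -> R -> D <- P -> M
  P5: S <- A -> D <- P -> M
  P6: S <- A -> D <- P -> R <- M
  P7: S <- A -> D <- R <- P -> M
  P8: S <- A -> D <- R <- M
That exhausts the simple backdoor paths. Count: 8.

8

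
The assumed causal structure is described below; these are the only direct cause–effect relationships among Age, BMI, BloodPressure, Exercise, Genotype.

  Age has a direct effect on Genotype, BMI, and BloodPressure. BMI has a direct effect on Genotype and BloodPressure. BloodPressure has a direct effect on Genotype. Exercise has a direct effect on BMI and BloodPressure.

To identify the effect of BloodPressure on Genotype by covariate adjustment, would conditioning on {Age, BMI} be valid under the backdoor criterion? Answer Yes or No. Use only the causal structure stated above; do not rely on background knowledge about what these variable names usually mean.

Backdoor paths from BloodPressure to Genotype (paths whose first edge points into BloodPressure):
  P1: BloodPressure <- Exercise -> BMI <- Age -> Genotype
  P2: BloodPressure <- Exercise -> BMI -> Genotype
  P3: BloodPressure <- Age -> BMI -> Genotype
  P4: BloodPressure <- Age -> Genotype
  P5: BloodPressure <- BMI <- Age -> Genotype
  P6: BloodPressure <- BMI -> Genotype
Condition 1 (no descendant of BloodPressure in the set): holds — descendants of BloodPressure are {Genotype}; none are in {Age, BMI}.
Condition 2 (every backdoor path blocked by {Age, BMI}):
  P1: blocked at fork node Age ∈ conditioning set.
  P2: blocked at chain node BMI ∈ conditioning set.
  P3: blocked at fork node Age ∈ conditioning set.
  P4: blocked at fork node Age ∈ conditioning set.
  P5: blocked at chain node BMI ∈ conditioning set.
  P6: blocked at fork node BMI ∈ conditioning set.
{Age, BMI} satisfies the backdoor criterion.

Yes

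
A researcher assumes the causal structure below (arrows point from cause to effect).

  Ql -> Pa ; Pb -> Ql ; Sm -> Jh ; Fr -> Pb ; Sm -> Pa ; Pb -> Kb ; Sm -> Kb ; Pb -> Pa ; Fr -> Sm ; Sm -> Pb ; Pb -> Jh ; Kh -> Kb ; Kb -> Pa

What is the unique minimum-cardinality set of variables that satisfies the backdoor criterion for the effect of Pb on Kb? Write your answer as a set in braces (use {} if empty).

{Sm}

Variables eligible for adjustment (non-descendants of Pb, excluding Pb and Kb): {Fr, Kh, Sm}.
Backdoor paths from Pb to Kb:
  P1: Pb <- Fr -> Sm -> Kb
  P2: Pb <- Fr -> Sm -> Pa <- Kb
  P3: Pb <- Sm -> Kb
  P4: Pb <- Sm -> Pa <- Kb
The empty set is not sufficient: P1 (Pb <- Fr -> Sm -> Kb) has no collider blocking it and no conditioned non-collider, so it is open.
Try {Sm}:
  P1: blocked at chain node Sm ∈ conditioning set.
  P2: blocked at chain node Sm ∈ conditioning set.
  P3: blocked at fork node Sm ∈ conditioning set.
  P4: blocked at fork node Sm ∈ conditioning set.
{Sm} contains no descendant of Pb and blocks every backdoor path.
No other singleton works — e.g. {Fr} leaves P3 open — so {Sm} is the unique smallest valid adjustment set.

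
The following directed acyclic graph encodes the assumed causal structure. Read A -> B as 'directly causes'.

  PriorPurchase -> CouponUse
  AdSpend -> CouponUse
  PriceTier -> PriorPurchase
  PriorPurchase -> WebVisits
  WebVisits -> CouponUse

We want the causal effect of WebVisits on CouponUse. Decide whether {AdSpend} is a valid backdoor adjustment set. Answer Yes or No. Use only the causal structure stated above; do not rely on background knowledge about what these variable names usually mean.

Backdoor paths from WebVisits to CouponUse (paths whose first edge points into WebVisits):
  P1: WebVisits <- PriorPurchase -> CouponUse
Condition 1 (no descendant of WebVisits in the set): holds — descendants of WebVisits are {CouponUse}; none are in {AdSpend}.
Condition 2 (every backdoor path blocked by {AdSpend}):
  P1: open — no interior node is in the conditioning set.
{AdSpend} does not satisfy the backdoor criterion.

No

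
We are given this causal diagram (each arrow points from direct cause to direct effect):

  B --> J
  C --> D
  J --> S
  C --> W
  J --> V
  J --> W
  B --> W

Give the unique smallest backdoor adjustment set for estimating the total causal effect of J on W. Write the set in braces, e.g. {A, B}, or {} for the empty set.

Variables eligible for adjustment (non-descendants of J, excluding J and W): {B, C, D}.
Backdoor paths from J to W:
  P1: J <- B -> W
The empty set is not sufficient: P1 (J <- B -> W) has no collider blocking it and no conditioned non-collider, so it is open.
Try {B}:
  P1: blocked at fork node B ∈ conditioning set.
{B} contains no descendant of J and blocks every backdoor path.
No other singleton works — e.g. {C} leaves P1 open — so {B} is the unique smallest valid adjustment set.

{B}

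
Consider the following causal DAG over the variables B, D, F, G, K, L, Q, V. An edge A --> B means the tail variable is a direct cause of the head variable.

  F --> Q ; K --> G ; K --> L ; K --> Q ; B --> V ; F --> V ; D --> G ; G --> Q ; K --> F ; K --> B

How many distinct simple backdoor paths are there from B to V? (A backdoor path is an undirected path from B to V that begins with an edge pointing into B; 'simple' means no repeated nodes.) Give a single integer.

A backdoor path from B to V is any simple undirected path whose first edge points into B (i.e. leaves B via a parent).
Parents of B: {K}.
Enumerating:
  P1: B <- K -> F -> V
  P2: B <- K -> G -> Q <- F -> V
  P3: B <- K -> Q <- F -> V
That exhausts the simple backdoor paths. Count: 3.

3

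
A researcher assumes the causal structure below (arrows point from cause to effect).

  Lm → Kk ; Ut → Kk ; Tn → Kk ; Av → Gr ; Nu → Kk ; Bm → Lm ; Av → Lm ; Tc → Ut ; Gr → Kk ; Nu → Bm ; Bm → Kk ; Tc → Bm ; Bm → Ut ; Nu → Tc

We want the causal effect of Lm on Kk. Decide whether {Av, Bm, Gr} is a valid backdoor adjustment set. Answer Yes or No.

Backdoor paths from Lm to Kk (paths whose first edge points into Lm):
  P1: Lm <- Av -> Gr -> Kk
  P2: Lm <- Bm <- Nu -> Tc -> Ut -> Kk
  P3: Lm <- Bm <- Nu -> Kk
  P4: Lm <- Bm <- Tc <- Nu -> Kk
  P5: Lm <- Bm <- Tc -> Ut -> Kk
  P6: Lm <- Bm -> Ut <- Tc <- Nu -> Kk
  P7: Lm <- Bm -> Ut -> Kk
  P8: Lm <- Bm -> Kk
Condition 1 (no descendant of Lm in the set): holds — descendants of Lm are {Kk}; none are in {Av, Bm, Gr}.
Condition 2 (every backdoor path blocked by {Av, Bm, Gr}):
  P1: blocked at fork node Av ∈ conditioning set.
  P2: blocked at chain node Bm ∈ conditioning set.
  P3: blocked at chain node Bm ∈ conditioning set.
  P4: blocked at chain node Bm ∈ conditioning set.
  P5: blocked at chain node Bm ∈ conditioning set.
  P6: blocked at fork node Bm ∈ conditioning set.
  P7: blocked at fork node Bm ∈ conditioning set.
  P8: blocked at fork node Bm ∈ conditioning set.
{Av, Bm, Gr} satisfies the backdoor criterion.

Yes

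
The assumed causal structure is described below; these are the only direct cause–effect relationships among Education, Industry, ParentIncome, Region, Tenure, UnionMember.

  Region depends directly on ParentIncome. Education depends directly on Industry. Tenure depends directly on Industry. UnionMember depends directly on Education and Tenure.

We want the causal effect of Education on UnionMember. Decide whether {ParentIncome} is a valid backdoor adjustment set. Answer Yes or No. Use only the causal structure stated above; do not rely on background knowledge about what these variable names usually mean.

No

Backdoor paths from Education to UnionMember (paths whose first edge points into Education):
  P1: Education <- Industry -> Tenure -> UnionMember
Condition 1 (no descendant of Education in the set): holds — descendants of Education are {UnionMember}; none are in {ParentIncome}.
Condition 2 (every backdoor path blocked by {ParentIncome}):
  P1: open — no interior node is in the conditioning set.
{ParentIncome} does not satisfy the backdoor criterion.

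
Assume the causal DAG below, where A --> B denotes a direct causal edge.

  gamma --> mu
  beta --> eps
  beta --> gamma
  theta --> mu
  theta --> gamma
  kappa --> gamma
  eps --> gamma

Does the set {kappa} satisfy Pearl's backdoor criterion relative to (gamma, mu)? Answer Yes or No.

No

Backdoor paths from gamma to mu (paths whose first edge points into gamma):
  P1: gamma <- theta -> mu
Condition 1 (no descendant of gamma in the set): holds — descendants of gamma are {mu}; none are in {kappa}.
Condition 2 (every backdoor path blocked by {kappa}):
  P1: open — no interior node is in the conditioning set.
{kappa} does not satisfy the backdoor criterion.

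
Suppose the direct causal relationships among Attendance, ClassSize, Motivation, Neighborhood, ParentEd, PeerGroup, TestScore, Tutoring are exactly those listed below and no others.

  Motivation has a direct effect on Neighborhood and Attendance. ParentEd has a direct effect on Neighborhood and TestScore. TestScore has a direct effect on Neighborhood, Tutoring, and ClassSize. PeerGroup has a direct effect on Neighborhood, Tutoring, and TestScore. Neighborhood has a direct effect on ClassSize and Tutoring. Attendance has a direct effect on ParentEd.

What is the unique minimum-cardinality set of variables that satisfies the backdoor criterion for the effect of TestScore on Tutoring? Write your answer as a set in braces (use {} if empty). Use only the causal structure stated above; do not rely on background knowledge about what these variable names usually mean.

Variables eligible for adjustment (non-descendants of TestScore, excluding TestScore and Tutoring): {Attendance, Motivation, ParentEd, PeerGroup}.
Backdoor paths from TestScore to Tutoring:
  P1: TestScore <- PeerGroup -> Neighborhood -> Tutoring
  P2: TestScore <- PeerGroup -> Tutoring
  P3: TestScore <- ParentEd <- Attendance <- Motivation -> Neighborhood <- PeerGroup -> Tutoring
  P4: TestScore <- ParentEd <- Attendance <- Motivation -> Neighborhood -> Tutoring
  P5: TestScore <- ParentEd -> Neighborhood <- PeerGroup -> Tutoring
  P6: TestScore <- ParentEd -> Neighborhood -> Tutoring
The empty set is not sufficient: P1 (TestScore <- PeerGroup -> Neighborhood -> Tutoring) has no collider blocking it and no conditioned non-collider, so it is open.
Try {ParentEd, PeerGroup}:
  P1: blocked at fork node PeerGroup ∈ conditioning set.
  P2: blocked at fork node PeerGroup ∈ conditioning set.
  P3: blocked at chain node ParentEd ∈ conditioning set.
  P4: blocked at chain node ParentEd ∈ conditioning set.
  P5: blocked at fork node ParentEd ∈ conditioning set.
  P6: blocked at fork node ParentEd ∈ conditioning set.
{ParentEd, PeerGroup} contains no descendant of TestScore and blocks every backdoor path.
Every element of {ParentEd, PeerGroup} is needed (dropping ParentEd leaves P4 open; dropping PeerGroup leaves P1 open), so no proper subset is valid.
Among all size-2 subsets of the eligible variables, only {ParentEd, PeerGroup} blocks every backdoor path, so it is the unique smallest valid adjustment set.

{ParentEd, PeerGroup}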